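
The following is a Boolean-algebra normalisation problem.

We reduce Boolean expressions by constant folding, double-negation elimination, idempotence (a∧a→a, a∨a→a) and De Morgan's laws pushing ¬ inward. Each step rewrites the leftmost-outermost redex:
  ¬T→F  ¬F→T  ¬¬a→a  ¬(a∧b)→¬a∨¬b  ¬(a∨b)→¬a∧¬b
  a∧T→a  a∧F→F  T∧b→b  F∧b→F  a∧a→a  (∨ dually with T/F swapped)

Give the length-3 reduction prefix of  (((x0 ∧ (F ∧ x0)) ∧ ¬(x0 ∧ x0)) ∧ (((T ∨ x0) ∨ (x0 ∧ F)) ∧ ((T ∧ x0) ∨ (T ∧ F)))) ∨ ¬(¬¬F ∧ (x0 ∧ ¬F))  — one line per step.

  start: (((x0 ∧ (F ∧ x0)) ∧ ¬(x0 ∧ x0)) ∧ (((T ∨ x0) ∨ (x0 ∧ F)) ∧ ((T ∧ x0) ∨ (T ∧ F)))) ∨ ¬(¬¬F ∧ (x0 ∧ ¬F))
  step 1: (((x0 ∧ F) ∧ ¬(x0 ∧ x0)) ∧ (((T ∨ x0) ∨ (x0 ∧ F)) ∧ ((T ∧ x0) ∨ (T ∧ F)))) ∨ ¬(¬¬F ∧ (x0 ∧ ¬F))
  step 2: ((F ∧ ¬(x0 ∧ x0)) ∧ (((T ∨ x0) ∨ (x0 ∧ F)) ∧ ((T ∧ x0) ∨ (T ∧ F)))) ∨ ¬(¬¬F ∧ (x0 ∧ ¬F))
  step 3: (F ∧ (((T ∨ x0) ∨ (x0 ∧ F)) ∧ ((T ∧ x0) ∨ (T ∧ F)))) ∨ ¬(¬¬F ∧ (x0 ∧ ¬F))

Answer: after 3 steps: (F ∧ (((T ∨ x0) ∨ (x0 ∧ F)) ∧ ((T ∧ x0) ∨ (T ∧ F)))) ∨ ¬(¬¬F ∧ (x0 ∧ ¬F))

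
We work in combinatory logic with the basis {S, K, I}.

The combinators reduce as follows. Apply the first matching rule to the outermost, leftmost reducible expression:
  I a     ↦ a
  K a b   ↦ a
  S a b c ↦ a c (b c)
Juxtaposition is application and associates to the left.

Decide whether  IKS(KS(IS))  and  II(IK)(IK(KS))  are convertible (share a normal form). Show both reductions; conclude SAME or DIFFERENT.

Answer: DIFFERENT — A ⇓ S, B ⇓ K(K(KS))

Derivation:
Term A:
  start: IKS(KS(IS))
  →1  KS(KS(IS))
  →2  S

Term B:
  start: II(IK)(IK(KS))
  →1  I(IK)(IK(KS))
  →2  IK(IK(KS))
  →3  K(IK(KS))
  →4  K(K(KS))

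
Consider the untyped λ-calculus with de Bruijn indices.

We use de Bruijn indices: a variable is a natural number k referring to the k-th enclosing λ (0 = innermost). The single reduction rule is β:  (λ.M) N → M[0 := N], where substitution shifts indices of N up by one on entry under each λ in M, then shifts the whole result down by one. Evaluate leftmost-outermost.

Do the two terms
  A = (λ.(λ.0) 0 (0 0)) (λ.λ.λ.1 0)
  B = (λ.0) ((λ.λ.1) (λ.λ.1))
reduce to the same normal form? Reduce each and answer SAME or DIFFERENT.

Term A:
  start: (λ.(λ.0) 0 (0 0)) (λ.λ.λ.1 0)
  [1] (λ.0) (λ.λ.λ.1 0) ((λ.λ.λ.1 0) (λ.λ.λ.1 0))
  [2] (λ.λ.λ.1 0) ((λ.λ.λ.1 0) (λ.λ.λ.1 0))
  [3] λ.λ.1 0

Term B:
  start: (λ.0) ((λ.λ.1) (λ.λ.1))
  [1] (λ.λ.1) (λ.λ.1)
  [2] λ.λ.λ.1

Answer: DIFFERENT — A ⇓ λ.λ.1 0, B ⇓ λ.λ.λ.1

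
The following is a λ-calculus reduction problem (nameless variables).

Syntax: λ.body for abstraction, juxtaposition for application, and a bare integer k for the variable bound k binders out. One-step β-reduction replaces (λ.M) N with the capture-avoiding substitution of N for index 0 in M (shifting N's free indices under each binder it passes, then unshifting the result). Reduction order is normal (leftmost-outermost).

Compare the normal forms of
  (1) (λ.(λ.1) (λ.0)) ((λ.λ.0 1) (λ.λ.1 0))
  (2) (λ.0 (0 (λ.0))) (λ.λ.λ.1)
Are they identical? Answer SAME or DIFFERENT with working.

Term A:
  start: (λ.(λ.1) (λ.0)) ((λ.λ.0 1) (λ.λ.1 0))
  [1] (λ.(λ.λ.0 1) (λ.λ.1 0)) (λ.0)
  [2] (λ.λ.0 1) (λ.λ.1 0)
  [3] λ.0 (λ.λ.1 0)

Term B:
  start: (λ.0 (0 (λ.0))) (λ.λ.λ.1)
  [1] (λ.λ.λ.1) ((λ.λ.λ.1) (λ.0))
  [2] λ.λ.1

Answer: DIFFERENT — A ⇓ λ.0 (λ.λ.1 0), B ⇓ λ.λ.1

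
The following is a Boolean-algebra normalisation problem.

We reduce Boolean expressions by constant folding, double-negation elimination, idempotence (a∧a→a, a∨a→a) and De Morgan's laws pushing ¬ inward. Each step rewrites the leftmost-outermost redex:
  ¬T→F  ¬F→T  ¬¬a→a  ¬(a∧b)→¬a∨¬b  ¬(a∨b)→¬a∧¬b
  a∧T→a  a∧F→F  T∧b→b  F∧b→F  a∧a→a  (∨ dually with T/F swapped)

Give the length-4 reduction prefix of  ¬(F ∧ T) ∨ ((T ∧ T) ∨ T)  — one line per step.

Answer: after 4 steps: T

Working:
  start: ¬(F ∧ T) ∨ ((T ∧ T) ∨ T)
  step 1: (¬F ∨ ¬T) ∨ ((T ∧ T) ∨ T)
  step 2: (T ∨ ¬T) ∨ ((T ∧ T) ∨ T)
  step 3: T ∨ ((T ∧ T) ∨ T)
  step 4: T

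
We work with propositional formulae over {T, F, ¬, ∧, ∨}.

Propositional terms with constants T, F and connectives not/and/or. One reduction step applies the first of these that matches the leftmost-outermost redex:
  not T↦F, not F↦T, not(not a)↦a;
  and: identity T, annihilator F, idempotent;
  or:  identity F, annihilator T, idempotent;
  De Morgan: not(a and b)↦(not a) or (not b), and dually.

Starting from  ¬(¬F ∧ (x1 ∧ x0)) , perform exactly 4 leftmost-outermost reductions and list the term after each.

Answer: after 4 steps: ¬x1 ∨ ¬x0

Working:
  start: ¬(¬F ∧ (x1 ∧ x0))
  step 1: ¬¬F ∨ ¬(x1 ∧ x0)
  step 2: F ∨ ¬(x1 ∧ x0)
  step 3: ¬(x1 ∧ x0)
  step 4: ¬x1 ∨ ¬x0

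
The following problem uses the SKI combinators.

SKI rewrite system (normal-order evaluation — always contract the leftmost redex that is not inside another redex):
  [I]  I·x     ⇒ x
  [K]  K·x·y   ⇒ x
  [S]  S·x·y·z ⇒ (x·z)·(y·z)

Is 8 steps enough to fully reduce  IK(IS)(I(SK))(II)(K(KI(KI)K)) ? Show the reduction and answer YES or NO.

Answer: YES — reaches normal form SI(KK) in 6 ≤ 8 steps

Working:
  start: IK(IS)(I(SK))(II)(K(KI(KI)K))
  [1] K(IS)(I(SK))(II)(K(KI(KI)K))
  [2] IS(II)(K(KI(KI)K))
  [3] S(II)(K(KI(KI)K))
  [4] SI(K(KI(KI)K))
  [5] SI(K(IK))
  [6] SI(KK)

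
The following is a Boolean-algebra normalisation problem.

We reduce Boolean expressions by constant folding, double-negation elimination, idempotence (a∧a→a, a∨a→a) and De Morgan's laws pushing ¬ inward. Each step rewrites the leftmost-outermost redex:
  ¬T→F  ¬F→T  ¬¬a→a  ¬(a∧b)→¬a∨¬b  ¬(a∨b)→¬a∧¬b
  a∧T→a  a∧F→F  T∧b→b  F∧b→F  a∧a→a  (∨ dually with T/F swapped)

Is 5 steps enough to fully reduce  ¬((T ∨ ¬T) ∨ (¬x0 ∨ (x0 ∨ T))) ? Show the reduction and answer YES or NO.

  start: ¬((T ∨ ¬T) ∨ (¬x0 ∨ (x0 ∨ T)))
  →1  ¬(T ∨ ¬T) ∧ ¬(¬x0 ∨ (x0 ∨ T))
  →2  (¬T ∧ ¬¬T) ∧ ¬(¬x0 ∨ (x0 ∨ T))
  →3  (F ∧ ¬¬T) ∧ ¬(¬x0 ∨ (x0 ∨ T))
  →4  F ∧ ¬(¬x0 ∨ (x0 ∨ T))
  →5  F

Answer: YES — reaches normal form F in 5 ≤ 5 steps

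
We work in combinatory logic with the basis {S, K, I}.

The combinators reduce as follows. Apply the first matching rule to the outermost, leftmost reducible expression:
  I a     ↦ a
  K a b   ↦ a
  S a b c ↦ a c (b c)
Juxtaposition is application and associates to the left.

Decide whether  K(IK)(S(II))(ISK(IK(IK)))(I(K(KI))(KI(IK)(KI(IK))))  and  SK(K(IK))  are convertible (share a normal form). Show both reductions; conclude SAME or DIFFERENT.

Term A:
  start: K(IK)(S(II))(ISK(IK(IK)))(I(K(KI))(KI(IK)(KI(IK))))
  step 1: IK(ISK(IK(IK)))(I(K(KI))(KI(IK)(KI(IK))))
  step 2: K(ISK(IK(IK)))(I(K(KI))(KI(IK)(KI(IK))))
  step 3: ISK(IK(IK))
  step 4: SK(IK(IK))
  step 5: SK(K(IK))
  step 6: SK(KK)

Term B:
  start: SK(K(IK))
  step 1: SK(KK)

Answer: SAME — A ⇓ SK(KK), B ⇓ SK(KK)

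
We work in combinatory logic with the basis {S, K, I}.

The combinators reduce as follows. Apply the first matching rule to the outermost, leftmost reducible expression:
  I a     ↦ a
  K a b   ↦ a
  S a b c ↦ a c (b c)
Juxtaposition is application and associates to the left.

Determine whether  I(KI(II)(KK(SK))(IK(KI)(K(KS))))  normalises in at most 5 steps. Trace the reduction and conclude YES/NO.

Answer: NO — after 5 steps the term is K(K(KI)(K(KS))), not yet normal

Derivation:
  start: I(KI(II)(KK(SK))(IK(KI)(K(KS))))
  [1] KI(II)(KK(SK))(IK(KI)(K(KS)))
  [2] I(KK(SK))(IK(KI)(K(KS)))
  [3] KK(SK)(IK(KI)(K(KS)))
  [4] K(IK(KI)(K(KS)))
  [5] K(K(KI)(K(KS)))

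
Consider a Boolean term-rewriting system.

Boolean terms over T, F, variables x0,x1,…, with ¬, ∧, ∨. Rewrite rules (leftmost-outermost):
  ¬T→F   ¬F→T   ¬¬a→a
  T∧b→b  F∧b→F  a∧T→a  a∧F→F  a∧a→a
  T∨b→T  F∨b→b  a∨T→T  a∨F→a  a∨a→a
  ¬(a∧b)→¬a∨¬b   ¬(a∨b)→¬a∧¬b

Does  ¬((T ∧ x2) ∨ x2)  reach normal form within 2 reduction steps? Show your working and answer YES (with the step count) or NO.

  start: ¬((T ∧ x2) ∨ x2)
  →1  ¬(T ∧ x2) ∧ ¬x2
  →2  (¬T ∨ ¬x2) ∧ ¬x2

Answer: NO — after 2 steps the term is (¬T ∨ ¬x2) ∧ ¬x2, not yet normal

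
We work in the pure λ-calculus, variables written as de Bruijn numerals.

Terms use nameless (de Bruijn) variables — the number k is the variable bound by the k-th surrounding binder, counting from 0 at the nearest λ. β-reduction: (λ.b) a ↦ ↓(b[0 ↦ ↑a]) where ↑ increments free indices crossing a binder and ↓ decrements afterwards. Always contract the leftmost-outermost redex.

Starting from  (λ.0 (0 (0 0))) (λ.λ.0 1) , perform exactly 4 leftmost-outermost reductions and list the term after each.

Answer: after 4 steps: λ.0 (λ.0 (λ.0 (λ.λ.0 1)))

Reduction:
  start: (λ.0 (0 (0 0))) (λ.λ.0 1)
  [1] (λ.λ.0 1) ((λ.λ.0 1) ((λ.λ.0 1) (λ.λ.0 1)))
  [2] λ.0 ((λ.λ.0 1) ((λ.λ.0 1) (λ.λ.0 1)))
  [3] λ.0 (λ.0 ((λ.λ.0 1) (λ.λ.0 1)))
  [4] λ.0 (λ.0 (λ.0 (λ.λ.0 1)))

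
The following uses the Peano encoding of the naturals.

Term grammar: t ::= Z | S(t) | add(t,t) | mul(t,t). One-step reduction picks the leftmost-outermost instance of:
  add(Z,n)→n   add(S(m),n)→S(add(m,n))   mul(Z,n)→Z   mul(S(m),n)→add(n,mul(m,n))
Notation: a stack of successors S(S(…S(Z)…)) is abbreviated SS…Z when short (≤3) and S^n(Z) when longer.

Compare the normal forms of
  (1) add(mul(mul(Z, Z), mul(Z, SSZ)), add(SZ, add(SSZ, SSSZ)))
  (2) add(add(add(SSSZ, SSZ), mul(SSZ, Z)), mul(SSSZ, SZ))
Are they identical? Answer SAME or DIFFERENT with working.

Answer: DIFFERENT — A ⇓ S^6(Z), B ⇓ S^8(Z)

Reduction:
Term A:
  start: add(mul(mul(Z, Z), mul(Z, SSZ)), add(SZ, add(SSZ, SSSZ)))
  →1  add(mul(Z, mul(Z, SSZ)), add(SZ, add(SSZ, SSSZ)))
  →2  add(Z, add(SZ, add(SSZ, SSSZ)))
  →3  add(SZ, add(SSZ, SSSZ))
  →4  S(add(Z, add(SSZ, SSSZ)))
  →5  S(add(SSZ, SSSZ))
  →6  S(S(add(SZ, SSSZ)))
  →7  S(S(S(add(Z, SSSZ))))
  →8  S^6(Z)

Term B:
  start: add(add(add(SSSZ, SSZ), mul(SSZ, Z)), mul(SSSZ, SZ))
  →1  add(add(S(add(SSZ, SSZ)), mul(SSZ, Z)), mul(SSSZ, SZ))
  →2  add(S(add(add(SSZ, SSZ), mul(SSZ, Z))), mul(SSSZ, SZ))
  →3  S(add(add(add(SSZ, SSZ), mul(SSZ, Z)), mul(SSSZ, SZ)))
  →4  S(add(add(S(add(SZ, SSZ)), mul(SSZ, Z)), mul(SSSZ, SZ)))
  →5  S(add(S(add(add(SZ, SSZ), mul(SSZ, Z))), mul(SSSZ, SZ)))
  →6  S(S(add(add(add(SZ, SSZ), mul(SSZ, Z)), mul(SSSZ, SZ))))
  →7  S(S(add(add(S(add(Z, SSZ)), mul(SSZ, Z)), mul(SSSZ, SZ))))
  →8  S(S(add(S(add(add(Z, SSZ), mul(SSZ, Z))), mul(SSSZ, SZ))))
  →9  S(S(S(add(add(add(Z, SSZ), mul(SSZ, Z)), mul(SSSZ, SZ)))))
  →10  S(S(S(add(add(SSZ, mul(SSZ, Z)), mul(SSSZ, SZ)))))
  →11  S(S(S(add(S(add(SZ, mul(SSZ, Z))), mul(SSSZ, SZ)))))
  →12  S(S(S(S(add(add(SZ, mul(SSZ, Z)), mul(SSSZ, SZ))))))
  →13  S(S(S(S(add(S(add(Z, mul(SSZ, Z))), mul(SSSZ, SZ))))))
  →14  S(S(S(S(S(add(add(Z, mul(SSZ, Z)), mul(SSSZ, SZ)))))))
  →15  S(S(S(S(S(add(mul(SSZ, Z), mul(SSSZ, SZ)))))))
  →16  S(S(S(S(S(add(add(Z, mul(SZ, Z)), mul(SSSZ, SZ)))))))
  →17  S(S(S(S(S(add(mul(SZ, Z), mul(SSSZ, SZ)))))))
  →18  S(S(S(S(S(add(add(Z, mul(Z, Z)), mul(SSSZ, SZ)))))))
  →19  S(S(S(S(S(add(mul(Z, Z), mul(SSSZ, SZ)))))))
  →20  S(S(S(S(S(add(Z, mul(SSSZ, SZ)))))))
  →21  S(S(S(S(S(mul(SSSZ, SZ))))))
  →22  S(S(S(S(S(add(SZ, mul(SSZ, SZ)))))))
  →23  S(S(S(S(S(S(add(Z, mul(SSZ, SZ))))))))
  →24  S(S(S(S(S(S(mul(SSZ, SZ)))))))
  →25  S(S(S(S(S(S(add(SZ, mul(SZ, SZ))))))))
  →26  S(S(S(S(S(S(S(add(Z, mul(SZ, SZ)))))))))
  →27  S(S(S(S(S(S(S(mul(SZ, SZ))))))))
  →28  S(S(S(S(S(S(S(add(SZ, mul(Z, SZ)))))))))
  →29  S(S(S(S(S(S(S(S(add(Z, mul(Z, SZ))))))))))
  →30  S(S(S(S(S(S(S(S(mul(Z, SZ)))))))))
  →31  S^8(Z)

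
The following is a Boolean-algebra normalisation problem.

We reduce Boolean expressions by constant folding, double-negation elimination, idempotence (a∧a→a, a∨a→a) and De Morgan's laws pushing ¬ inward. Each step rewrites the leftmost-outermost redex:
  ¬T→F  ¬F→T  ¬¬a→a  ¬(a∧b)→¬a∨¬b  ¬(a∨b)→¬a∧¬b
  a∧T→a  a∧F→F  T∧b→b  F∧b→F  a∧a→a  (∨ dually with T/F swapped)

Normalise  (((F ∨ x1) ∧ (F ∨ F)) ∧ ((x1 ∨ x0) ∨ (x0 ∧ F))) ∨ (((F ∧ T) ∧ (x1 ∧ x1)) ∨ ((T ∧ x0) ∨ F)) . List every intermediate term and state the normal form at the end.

Answer: normal form = x0  (in 10 steps)

Reduction:
  start: (((F ∨ x1) ∧ (F ∨ F)) ∧ ((x1 ∨ x0) ∨ (x0 ∧ F))) ∨ (((F ∧ T) ∧ (x1 ∧ x1)) ∨ ((T ∧ x0) ∨ F))
  →1  ((x1 ∧ (F ∨ F)) ∧ ((x1 ∨ x0) ∨ (x0 ∧ F))) ∨ (((F ∧ T) ∧ (x1 ∧ x1)) ∨ ((T ∧ x0) ∨ F))
  →2  ((x1 ∧ F) ∧ ((x1 ∨ x0) ∨ (x0 ∧ F))) ∨ (((F ∧ T) ∧ (x1 ∧ x1)) ∨ ((T ∧ x0) ∨ F))
  →3  (F ∧ ((x1 ∨ x0) ∨ (x0 ∧ F))) ∨ (((F ∧ T) ∧ (x1 ∧ x1)) ∨ ((T ∧ x0) ∨ F))
  →4  F ∨ (((F ∧ T) ∧ (x1 ∧ x1)) ∨ ((T ∧ x0) ∨ F))
  →5  ((F ∧ T) ∧ (x1 ∧ x1)) ∨ ((T ∧ x0) ∨ F)
  →6  (F ∧ (x1 ∧ x1)) ∨ ((T ∧ x0) ∨ F)
  →7  F ∨ ((T ∧ x0) ∨ F)
  →8  (T ∧ x0) ∨ F
  →9  T ∧ x0
  →10  x0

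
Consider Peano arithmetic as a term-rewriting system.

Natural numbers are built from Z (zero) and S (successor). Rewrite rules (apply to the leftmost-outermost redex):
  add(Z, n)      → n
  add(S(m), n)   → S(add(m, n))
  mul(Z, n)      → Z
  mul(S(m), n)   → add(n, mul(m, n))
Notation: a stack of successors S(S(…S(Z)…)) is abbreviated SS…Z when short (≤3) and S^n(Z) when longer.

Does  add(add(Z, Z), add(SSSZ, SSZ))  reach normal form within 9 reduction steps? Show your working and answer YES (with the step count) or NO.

Answer: YES — reaches normal form S^5(Z) in 6 ≤ 9 steps

Derivation:
  start: add(add(Z, Z), add(SSSZ, SSZ))
  step 1: add(Z, add(SSSZ, SSZ))
  step 2: add(SSSZ, SSZ)
  step 3: S(add(SSZ, SSZ))
  step 4: S(S(add(SZ, SSZ)))
  step 5: S(S(S(add(Z, SSZ))))
  step 6: S^5(Z)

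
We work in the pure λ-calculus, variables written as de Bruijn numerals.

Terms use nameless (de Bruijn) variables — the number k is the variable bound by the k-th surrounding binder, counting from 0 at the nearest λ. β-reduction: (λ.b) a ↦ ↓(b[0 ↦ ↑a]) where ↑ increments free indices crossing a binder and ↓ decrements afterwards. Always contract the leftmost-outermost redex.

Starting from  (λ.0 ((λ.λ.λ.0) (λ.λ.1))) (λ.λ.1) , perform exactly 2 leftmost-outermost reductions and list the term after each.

  start: (λ.0 ((λ.λ.λ.0) (λ.λ.1))) (λ.λ.1)
  step 1: (λ.λ.1) ((λ.λ.λ.0) (λ.λ.1))
  step 2: λ.(λ.λ.λ.0) (λ.λ.1)

Answer: after 2 steps: λ.(λ.λ.λ.0) (λ.λ.1)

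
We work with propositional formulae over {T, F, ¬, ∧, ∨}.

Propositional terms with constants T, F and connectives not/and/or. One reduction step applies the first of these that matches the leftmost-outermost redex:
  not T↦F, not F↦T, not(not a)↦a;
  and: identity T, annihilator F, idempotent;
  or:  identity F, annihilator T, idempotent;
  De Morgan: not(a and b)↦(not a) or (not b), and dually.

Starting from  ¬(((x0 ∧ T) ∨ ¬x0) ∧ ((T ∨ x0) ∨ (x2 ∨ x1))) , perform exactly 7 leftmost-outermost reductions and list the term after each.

Answer: after 7 steps: (¬x0 ∧ x0) ∨ (¬(T ∨ x0) ∧ ¬(x2 ∨ x1))

Reduction:
  start: ¬(((x0 ∧ T) ∨ ¬x0) ∧ ((T ∨ x0) ∨ (x2 ∨ x1)))
  →1  ¬((x0 ∧ T) ∨ ¬x0) ∨ ¬((T ∨ x0) ∨ (x2 ∨ x1))
  →2  (¬(x0 ∧ T) ∧ ¬¬x0) ∨ ¬((T ∨ x0) ∨ (x2 ∨ x1))
  →3  ((¬x0 ∨ ¬T) ∧ ¬¬x0) ∨ ¬((T ∨ x0) ∨ (x2 ∨ x1))
  →4  ((¬x0 ∨ F) ∧ ¬¬x0) ∨ ¬((T ∨ x0) ∨ (x2 ∨ x1))
  →5  (¬x0 ∧ ¬¬x0) ∨ ¬((T ∨ x0) ∨ (x2 ∨ x1))
  →6  (¬x0 ∧ x0) ∨ ¬((T ∨ x0) ∨ (x2 ∨ x1))
  →7  (¬x0 ∧ x0) ∨ (¬(T ∨ x0) ∧ ¬(x2 ∨ x1))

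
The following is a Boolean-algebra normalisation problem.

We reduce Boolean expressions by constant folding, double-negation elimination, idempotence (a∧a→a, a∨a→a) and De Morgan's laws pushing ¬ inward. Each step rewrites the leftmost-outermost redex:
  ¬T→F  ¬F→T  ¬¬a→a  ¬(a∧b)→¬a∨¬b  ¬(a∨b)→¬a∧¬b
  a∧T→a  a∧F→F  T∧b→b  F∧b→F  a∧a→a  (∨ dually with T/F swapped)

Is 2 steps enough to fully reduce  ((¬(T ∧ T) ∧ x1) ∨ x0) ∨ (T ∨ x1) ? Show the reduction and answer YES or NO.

  start: ((¬(T ∧ T) ∧ x1) ∨ x0) ∨ (T ∨ x1)
  →1  (((¬T ∨ ¬T) ∧ x1) ∨ x0) ∨ (T ∨ x1)
  →2  ((¬T ∧ x1) ∨ x0) ∨ (T ∨ x1)

Answer: NO — after 2 steps the term is ((¬T ∧ x1) ∨ x0) ∨ (T ∨ x1), not yet normal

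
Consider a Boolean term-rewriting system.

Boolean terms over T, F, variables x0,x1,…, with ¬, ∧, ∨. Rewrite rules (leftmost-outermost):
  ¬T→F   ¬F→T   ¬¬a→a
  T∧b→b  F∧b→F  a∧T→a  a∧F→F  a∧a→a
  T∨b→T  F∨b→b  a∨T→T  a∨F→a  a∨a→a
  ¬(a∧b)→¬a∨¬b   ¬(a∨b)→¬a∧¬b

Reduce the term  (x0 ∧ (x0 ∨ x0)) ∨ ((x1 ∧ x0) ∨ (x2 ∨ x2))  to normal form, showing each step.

Answer: normal form = x0 ∨ ((x1 ∧ x0) ∨ x2)  (in 3 steps)

Reduction:
  start: (x0 ∧ (x0 ∨ x0)) ∨ ((x1 ∧ x0) ∨ (x2 ∨ x2))
  [1] (x0 ∧ x0) ∨ ((x1 ∧ x0) ∨ (x2 ∨ x2))
  [2] x0 ∨ ((x1 ∧ x0) ∨ (x2 ∨ x2))
  [3] x0 ∨ ((x1 ∧ x0) ∨ x2)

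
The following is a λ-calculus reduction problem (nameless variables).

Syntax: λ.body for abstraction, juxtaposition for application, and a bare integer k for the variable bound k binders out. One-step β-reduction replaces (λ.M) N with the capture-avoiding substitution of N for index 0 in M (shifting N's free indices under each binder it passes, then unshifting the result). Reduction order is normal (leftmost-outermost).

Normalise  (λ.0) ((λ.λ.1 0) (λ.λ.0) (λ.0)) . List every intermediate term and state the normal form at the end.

  start: (λ.0) ((λ.λ.1 0) (λ.λ.0) (λ.0))
  [1] (λ.λ.1 0) (λ.λ.0) (λ.0)
  [2] (λ.(λ.λ.0) 0) (λ.0)
  [3] (λ.λ.0) (λ.0)
  [4] λ.0

Answer: normal form = λ.0  (in 4 steps)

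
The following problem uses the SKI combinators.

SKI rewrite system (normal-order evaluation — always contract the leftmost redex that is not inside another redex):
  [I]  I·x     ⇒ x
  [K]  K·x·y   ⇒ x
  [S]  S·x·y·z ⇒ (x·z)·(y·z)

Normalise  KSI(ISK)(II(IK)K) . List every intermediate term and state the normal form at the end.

Answer: normal form = S(SK)(KK)  (in 5 steps)

Working:
  start: KSI(ISK)(II(IK)K)
  →1  S(ISK)(II(IK)K)
  →2  S(SK)(II(IK)K)
  →3  S(SK)(I(IK)K)
  →4  S(SK)(IKK)
  →5  S(SK)(KK)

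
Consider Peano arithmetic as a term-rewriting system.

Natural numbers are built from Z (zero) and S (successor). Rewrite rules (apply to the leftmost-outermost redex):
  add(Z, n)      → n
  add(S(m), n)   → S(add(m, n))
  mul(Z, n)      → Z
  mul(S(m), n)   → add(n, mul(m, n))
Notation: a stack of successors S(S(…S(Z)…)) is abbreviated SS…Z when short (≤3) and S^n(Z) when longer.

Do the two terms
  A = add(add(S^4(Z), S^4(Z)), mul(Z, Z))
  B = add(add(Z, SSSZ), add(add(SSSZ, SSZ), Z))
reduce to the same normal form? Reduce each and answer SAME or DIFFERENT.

Answer: SAME — A ⇓ S^8(Z), B ⇓ S^8(Z)

Reduction:
Term A:
  start: add(add(S^4(Z), S^4(Z)), mul(Z, Z))
  →1  add(S(add(SSSZ, S^4(Z))), mul(Z, Z))
  →2  S(add(add(SSSZ, S^4(Z)), mul(Z, Z)))
  →3  S(add(S(add(SSZ, S^4(Z))), mul(Z, Z)))
  →4  S(S(add(add(SSZ, S^4(Z)), mul(Z, Z))))
  →5  S(S(add(S(add(SZ, S^4(Z))), mul(Z, Z))))
  →6  S(S(S(add(add(SZ, S^4(Z)), mul(Z, Z)))))
  →7  S(S(S(add(S(add(Z, S^4(Z))), mul(Z, Z)))))
  →8  S(S(S(S(add(add(Z, S^4(Z)), mul(Z, Z))))))
  →9  S(S(S(S(add(S^4(Z), mul(Z, Z))))))
  →10  S(S(S(S(S(add(SSSZ, mul(Z, Z)))))))
  →11  S(S(S(S(S(S(add(SSZ, mul(Z, Z))))))))
  →12  S(S(S(S(S(S(S(add(SZ, mul(Z, Z)))))))))
  →13  S(S(S(S(S(S(S(S(add(Z, mul(Z, Z))))))))))
  →14  S(S(S(S(S(S(S(S(mul(Z, Z)))))))))
  →15  S^8(Z)

Term B:
  start: add(add(Z, SSSZ), add(add(SSSZ, SSZ), Z))
  →1  add(SSSZ, add(add(SSSZ, SSZ), Z))
  →2  S(add(SSZ, add(add(SSSZ, SSZ), Z)))
  →3  S(S(add(SZ, add(add(SSSZ, SSZ), Z))))
  →4  S(S(S(add(Z, add(add(SSSZ, SSZ), Z)))))
  →5  S(S(S(add(add(SSSZ, SSZ), Z))))
  →6  S(S(S(add(S(add(SSZ, SSZ)), Z))))
  →7  S(S(S(S(add(add(SSZ, SSZ), Z)))))
  →8  S(S(S(S(add(S(add(SZ, SSZ)), Z)))))
  →9  S(S(S(S(S(add(add(SZ, SSZ), Z))))))
  →10  S(S(S(S(S(add(S(add(Z, SSZ)), Z))))))
  →11  S(S(S(S(S(S(add(add(Z, SSZ), Z)))))))
  →12  S(S(S(S(S(S(add(SSZ, Z)))))))
  →13  S(S(S(S(S(S(S(add(SZ, Z))))))))
  →14  S(S(S(S(S(S(S(S(add(Z, Z)))))))))
  →15  S^8(Z)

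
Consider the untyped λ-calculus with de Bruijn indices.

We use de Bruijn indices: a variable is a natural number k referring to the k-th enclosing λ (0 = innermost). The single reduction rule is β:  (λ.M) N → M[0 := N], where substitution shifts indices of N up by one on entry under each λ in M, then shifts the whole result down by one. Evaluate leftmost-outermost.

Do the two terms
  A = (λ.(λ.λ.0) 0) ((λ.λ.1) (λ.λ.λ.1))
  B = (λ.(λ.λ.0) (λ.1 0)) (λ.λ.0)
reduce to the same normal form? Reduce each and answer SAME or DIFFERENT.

Term A:
  start: (λ.(λ.λ.0) 0) ((λ.λ.1) (λ.λ.λ.1))
  step 1: (λ.λ.0) ((λ.λ.1) (λ.λ.λ.1))
  step 2: λ.0

Term B:
  start: (λ.(λ.λ.0) (λ.1 0)) (λ.λ.0)
  step 1: (λ.λ.0) (λ.(λ.λ.0) 0)
  step 2: λ.0

Answer: SAME — A ⇓ λ.0, B ⇓ λ.0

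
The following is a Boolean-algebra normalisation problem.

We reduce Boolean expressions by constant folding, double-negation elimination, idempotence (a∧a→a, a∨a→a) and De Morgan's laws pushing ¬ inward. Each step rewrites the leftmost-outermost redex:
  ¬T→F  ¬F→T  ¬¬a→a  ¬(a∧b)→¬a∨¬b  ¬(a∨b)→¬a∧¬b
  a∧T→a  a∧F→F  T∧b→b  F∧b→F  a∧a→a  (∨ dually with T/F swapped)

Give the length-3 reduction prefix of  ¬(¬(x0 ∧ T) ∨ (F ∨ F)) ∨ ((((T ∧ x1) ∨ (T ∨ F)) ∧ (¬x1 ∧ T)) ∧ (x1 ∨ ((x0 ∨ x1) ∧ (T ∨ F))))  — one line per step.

  start: ¬(¬(x0 ∧ T) ∨ (F ∨ F)) ∨ ((((T ∧ x1) ∨ (T ∨ F)) ∧ (¬x1 ∧ T)) ∧ (x1 ∨ ((x0 ∨ x1) ∧ (T ∨ F))))
  step 1: (¬¬(x0 ∧ T) ∧ ¬(F ∨ F)) ∨ ((((T ∧ x1) ∨ (T ∨ F)) ∧ (¬x1 ∧ T)) ∧ (x1 ∨ ((x0 ∨ x1) ∧ (T ∨ F))))
  step 2: ((x0 ∧ T) ∧ ¬(F ∨ F)) ∨ ((((T ∧ x1) ∨ (T ∨ F)) ∧ (¬x1 ∧ T)) ∧ (x1 ∨ ((x0 ∨ x1) ∧ (T ∨ F))))
  step 3: (x0 ∧ ¬(F ∨ F)) ∨ ((((T ∧ x1) ∨ (T ∨ F)) ∧ (¬x1 ∧ T)) ∧ (x1 ∨ ((x0 ∨ x1) ∧ (T ∨ F))))

Answer: after 3 steps: (x0 ∧ ¬(F ∨ F)) ∨ ((((T ∧ x1) ∨ (T ∨ F)) ∧ (¬x1 ∧ T)) ∧ (x1 ∨ ((x0 ∨ x1) ∧ (T ∨ F))))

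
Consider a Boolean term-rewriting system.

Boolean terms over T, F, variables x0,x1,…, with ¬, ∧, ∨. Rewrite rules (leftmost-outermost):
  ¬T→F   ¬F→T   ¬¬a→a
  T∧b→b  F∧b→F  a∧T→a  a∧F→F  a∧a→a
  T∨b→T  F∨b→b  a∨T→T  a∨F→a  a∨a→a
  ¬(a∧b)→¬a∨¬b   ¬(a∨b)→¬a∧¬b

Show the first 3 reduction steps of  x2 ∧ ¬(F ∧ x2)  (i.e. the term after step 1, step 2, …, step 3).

Answer: after 3 steps: x2 ∧ T

Working:
  start: x2 ∧ ¬(F ∧ x2)
  step 1: x2 ∧ (¬F ∨ ¬x2)
  step 2: x2 ∧ (T ∨ ¬x2)
  step 3: x2 ∧ T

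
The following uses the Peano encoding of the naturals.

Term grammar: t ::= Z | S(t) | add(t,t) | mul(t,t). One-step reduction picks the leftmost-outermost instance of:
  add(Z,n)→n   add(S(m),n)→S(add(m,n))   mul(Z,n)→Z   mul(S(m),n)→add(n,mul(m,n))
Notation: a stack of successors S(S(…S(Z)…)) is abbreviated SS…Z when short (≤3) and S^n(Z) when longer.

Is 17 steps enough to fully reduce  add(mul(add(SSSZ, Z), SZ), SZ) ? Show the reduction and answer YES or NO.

  start: add(mul(add(SSSZ, Z), SZ), SZ)
  →1  add(mul(S(add(SSZ, Z)), SZ), SZ)
  →2  add(add(SZ, mul(add(SSZ, Z), SZ)), SZ)
  →3  add(S(add(Z, mul(add(SSZ, Z), SZ))), SZ)
  →4  S(add(add(Z, mul(add(SSZ, Z), SZ)), SZ))
  →5  S(add(mul(add(SSZ, Z), SZ), SZ))
  →6  S(add(mul(S(add(SZ, Z)), SZ), SZ))
  →7  S(add(add(SZ, mul(add(SZ, Z), SZ)), SZ))
  →8  S(add(S(add(Z, mul(add(SZ, Z), SZ))), SZ))
  →9  S(S(add(add(Z, mul(add(SZ, Z), SZ)), SZ)))
  →10  S(S(add(mul(add(SZ, Z), SZ), SZ)))
  →11  S(S(add(mul(S(add(Z, Z)), SZ), SZ)))
  →12  S(S(add(add(SZ, mul(add(Z, Z), SZ)), SZ)))
  →13  S(S(add(S(add(Z, mul(add(Z, Z), SZ))), SZ)))
  →14  S(S(S(add(add(Z, mul(add(Z, Z), SZ)), SZ))))
  →15  S(S(S(add(mul(add(Z, Z), SZ), SZ))))
  →16  S(S(S(add(mul(Z, SZ), SZ))))
  →17  S(S(S(add(Z, SZ))))

Answer: NO — after 17 steps the term is S(S(S(add(Z, SZ)))), not yet normal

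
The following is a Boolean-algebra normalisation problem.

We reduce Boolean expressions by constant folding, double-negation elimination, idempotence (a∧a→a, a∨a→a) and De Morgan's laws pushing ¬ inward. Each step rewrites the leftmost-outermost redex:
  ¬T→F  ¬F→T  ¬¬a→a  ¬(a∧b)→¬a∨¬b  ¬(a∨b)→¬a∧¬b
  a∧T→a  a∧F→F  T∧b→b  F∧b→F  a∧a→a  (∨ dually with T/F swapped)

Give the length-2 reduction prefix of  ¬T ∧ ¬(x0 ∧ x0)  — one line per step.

  start: ¬T ∧ ¬(x0 ∧ x0)
  →1  F ∧ ¬(x0 ∧ x0)
  →2  F

Answer: after 2 steps: F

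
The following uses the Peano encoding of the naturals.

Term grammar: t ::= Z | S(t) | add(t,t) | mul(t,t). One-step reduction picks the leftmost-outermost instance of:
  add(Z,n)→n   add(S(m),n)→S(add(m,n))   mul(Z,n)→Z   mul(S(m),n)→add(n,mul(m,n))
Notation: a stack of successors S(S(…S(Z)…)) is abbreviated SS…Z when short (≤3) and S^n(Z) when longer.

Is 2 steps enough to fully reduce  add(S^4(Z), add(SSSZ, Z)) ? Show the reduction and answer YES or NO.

  start: add(S^4(Z), add(SSSZ, Z))
  step 1: S(add(SSSZ, add(SSSZ, Z)))
  step 2: S(S(add(SSZ, add(SSSZ, Z))))

Answer: NO — after 2 steps the term is S(S(add(SSZ, add(SSSZ, Z)))), not yet normal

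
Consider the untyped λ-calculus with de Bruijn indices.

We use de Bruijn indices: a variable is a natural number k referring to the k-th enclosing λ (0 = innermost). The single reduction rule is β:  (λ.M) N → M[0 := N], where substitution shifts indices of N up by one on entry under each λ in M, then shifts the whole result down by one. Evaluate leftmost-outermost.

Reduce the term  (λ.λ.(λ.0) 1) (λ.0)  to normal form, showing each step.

  start: (λ.λ.(λ.0) 1) (λ.0)
  step 1: λ.(λ.0) (λ.0)
  step 2: λ.λ.0

Answer: normal form = λ.λ.0  (in 2 steps)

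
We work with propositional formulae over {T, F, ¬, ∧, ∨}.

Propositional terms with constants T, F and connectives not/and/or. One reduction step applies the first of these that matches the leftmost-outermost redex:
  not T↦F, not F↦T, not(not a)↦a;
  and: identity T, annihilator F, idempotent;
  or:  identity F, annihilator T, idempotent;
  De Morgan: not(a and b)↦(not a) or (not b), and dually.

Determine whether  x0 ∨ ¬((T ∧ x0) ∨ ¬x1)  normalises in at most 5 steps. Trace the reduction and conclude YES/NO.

  start: x0 ∨ ¬((T ∧ x0) ∨ ¬x1)
  [1] x0 ∨ (¬(T ∧ x0) ∧ ¬¬x1)
  [2] x0 ∨ ((¬T ∨ ¬x0) ∧ ¬¬x1)
  [3] x0 ∨ ((F ∨ ¬x0) ∧ ¬¬x1)
  [4] x0 ∨ (¬x0 ∧ ¬¬x1)
  [5] x0 ∨ (¬x0 ∧ x1)

Answer: YES — reaches normal form x0 ∨ (¬x0 ∧ x1) in 5 ≤ 5 steps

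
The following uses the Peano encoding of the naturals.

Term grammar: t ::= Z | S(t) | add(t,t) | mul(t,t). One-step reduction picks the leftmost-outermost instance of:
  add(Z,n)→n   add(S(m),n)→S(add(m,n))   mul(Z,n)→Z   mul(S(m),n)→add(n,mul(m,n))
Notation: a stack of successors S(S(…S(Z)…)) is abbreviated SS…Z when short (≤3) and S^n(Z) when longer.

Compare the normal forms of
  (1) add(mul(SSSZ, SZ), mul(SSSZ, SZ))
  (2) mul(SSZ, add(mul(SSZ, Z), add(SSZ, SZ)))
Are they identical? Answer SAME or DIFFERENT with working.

Term A:
  start: add(mul(SSSZ, SZ), mul(SSSZ, SZ))
  →1  add(add(SZ, mul(SSZ, SZ)), mul(SSSZ, SZ))
  →2  add(S(add(Z, mul(SSZ, SZ))), mul(SSSZ, SZ))
  →3  S(add(add(Z, mul(SSZ, SZ)), mul(SSSZ, SZ)))
  →4  S(add(mul(SSZ, SZ), mul(SSSZ, SZ)))
  →5  S(add(add(SZ, mul(SZ, SZ)), mul(SSSZ, SZ)))
  →6  S(add(S(add(Z, mul(SZ, SZ))), mul(SSSZ, SZ)))
  →7  S(S(add(add(Z, mul(SZ, SZ)), mul(SSSZ, SZ))))
  →8  S(S(add(mul(SZ, SZ), mul(SSSZ, SZ))))
  →9  S(S(add(add(SZ, mul(Z, SZ)), mul(SSSZ, SZ))))
  →10  S(S(add(S(add(Z, mul(Z, SZ))), mul(SSSZ, SZ))))
  →11  S(S(S(add(add(Z, mul(Z, SZ)), mul(SSSZ, SZ)))))
  →12  S(S(S(add(mul(Z, SZ), mul(SSSZ, SZ)))))
  →13  S(S(S(add(Z, mul(SSSZ, SZ)))))
  →14  S(S(S(mul(SSSZ, SZ))))
  →15  S(S(S(add(SZ, mul(SSZ, SZ)))))
  →16  S(S(S(S(add(Z, mul(SSZ, SZ))))))
  →17  S(S(S(S(mul(SSZ, SZ)))))
  →18  S(S(S(S(add(SZ, mul(SZ, SZ))))))
  →19  S(S(S(S(S(add(Z, mul(SZ, SZ)))))))
  →20  S(S(S(S(S(mul(SZ, SZ))))))
  →21  S(S(S(S(S(add(SZ, mul(Z, SZ)))))))
  →22  S(S(S(S(S(S(add(Z, mul(Z, SZ))))))))
  →23  S(S(S(S(S(S(mul(Z, SZ)))))))
  →24  S^6(Z)

Term B:
  start: mul(SSZ, add(mul(SSZ, Z), add(SSZ, SZ)))
  →1  add(add(mul(SSZ, Z), add(SSZ, SZ)), mul(SZ, add(mul(SSZ, Z), add(SSZ, SZ))))
  →2  add(add(add(Z, mul(SZ, Z)), add(SSZ, SZ)), mul(SZ, add(mul(SSZ, Z), add(SSZ, SZ))))
  →3  add(add(mul(SZ, Z), add(SSZ, SZ)), mul(SZ, add(mul(SSZ, Z), add(SSZ, SZ))))
  →4  add(add(add(Z, mul(Z, Z)), add(SSZ, SZ)), mul(SZ, add(mul(SSZ, Z), add(SSZ, SZ))))
  →5  add(add(mul(Z, Z), add(SSZ, SZ)), mul(SZ, add(mul(SSZ, Z), add(SSZ, SZ))))
  →6  add(add(Z, add(SSZ, SZ)), mul(SZ, add(mul(SSZ, Z), add(SSZ, SZ))))
  →7  add(add(SSZ, SZ), mul(SZ, add(mul(SSZ, Z), add(SSZ, SZ))))
  →8  add(S(add(SZ, SZ)), mul(SZ, add(mul(SSZ, Z), add(SSZ, SZ))))
  →9  S(add(add(SZ, SZ), mul(SZ, add(mul(SSZ, Z), add(SSZ, SZ)))))
  →10  S(add(S(add(Z, SZ)), mul(SZ, add(mul(SSZ, Z), add(SSZ, SZ)))))
  →11  S(S(add(add(Z, SZ), mul(SZ, add(mul(SSZ, Z), add(SSZ, SZ))))))
  →12  S(S(add(SZ, mul(SZ, add(mul(SSZ, Z), add(SSZ, SZ))))))
  →13  S(S(S(add(Z, mul(SZ, add(mul(SSZ, Z), add(SSZ, SZ)))))))
  →14  S(S(S(mul(SZ, add(mul(SSZ, Z), add(SSZ, SZ))))))
  →15  S(S(S(add(add(mul(SSZ, Z), add(SSZ, SZ)), mul(Z, add(mul(SSZ, Z), add(SSZ, SZ)))))))
  →16  S(S(S(add(add(add(Z, mul(SZ, Z)), add(SSZ, SZ)), mul(Z, add(mul(SSZ, Z), add(SSZ, SZ)))))))
  →17  S(S(S(add(add(mul(SZ, Z), add(SSZ, SZ)), mul(Z, add(mul(SSZ, Z), add(SSZ, SZ)))))))
  →18  S(S(S(add(add(add(Z, mul(Z, Z)), add(SSZ, SZ)), mul(Z, add(mul(SSZ, Z), add(SSZ, SZ)))))))
  →19  S(S(S(add(add(mul(Z, Z), add(SSZ, SZ)), mul(Z, add(mul(SSZ, Z), add(SSZ, SZ)))))))
  →20  S(S(S(add(add(Z, add(SSZ, SZ)), mul(Z, add(mul(SSZ, Z), add(SSZ, SZ)))))))
  →21  S(S(S(add(add(SSZ, SZ), mul(Z, add(mul(SSZ, Z), add(SSZ, SZ)))))))
  →22  S(S(S(add(S(add(SZ, SZ)), mul(Z, add(mul(SSZ, Z), add(SSZ, SZ)))))))
  →23  S(S(S(S(add(add(SZ, SZ), mul(Z, add(mul(SSZ, Z), add(SSZ, SZ))))))))
  →24  S(S(S(S(add(S(add(Z, SZ)), mul(Z, add(mul(SSZ, Z), add(SSZ, SZ))))))))
  →25  S(S(S(S(S(add(add(Z, SZ), mul(Z, add(mul(SSZ, Z), add(SSZ, SZ)))))))))
  →26  S(S(S(S(S(add(SZ, mul(Z, add(mul(SSZ, Z), add(SSZ, SZ)))))))))
  →27  S(S(S(S(S(S(add(Z, mul(Z, add(mul(SSZ, Z), add(SSZ, SZ))))))))))
  →28  S(S(S(S(S(S(mul(Z, add(mul(SSZ, Z), add(SSZ, SZ)))))))))
  →29  S^6(Z)

Answer: SAME — A ⇓ S^6(Z), B ⇓ S^6(Z)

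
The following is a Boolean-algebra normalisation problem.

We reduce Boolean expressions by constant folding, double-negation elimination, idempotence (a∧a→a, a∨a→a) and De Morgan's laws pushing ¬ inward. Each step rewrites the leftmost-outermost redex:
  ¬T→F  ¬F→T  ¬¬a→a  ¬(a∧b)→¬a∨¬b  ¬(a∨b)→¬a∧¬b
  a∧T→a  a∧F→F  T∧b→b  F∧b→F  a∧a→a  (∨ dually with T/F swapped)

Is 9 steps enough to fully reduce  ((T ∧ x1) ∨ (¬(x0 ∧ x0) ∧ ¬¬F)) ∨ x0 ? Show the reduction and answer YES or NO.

  start: ((T ∧ x1) ∨ (¬(x0 ∧ x0) ∧ ¬¬F)) ∨ x0
  [1] (x1 ∨ (¬(x0 ∧ x0) ∧ ¬¬F)) ∨ x0
  [2] (x1 ∨ ((¬x0 ∨ ¬x0) ∧ ¬¬F)) ∨ x0
  [3] (x1 ∨ (¬x0 ∧ ¬¬F)) ∨ x0
  [4] (x1 ∨ (¬x0 ∧ F)) ∨ x0
  [5] (x1 ∨ F) ∨ x0
  [6] x1 ∨ x0

Answer: YES — reaches normal form x1 ∨ x0 in 6 ≤ 9 steps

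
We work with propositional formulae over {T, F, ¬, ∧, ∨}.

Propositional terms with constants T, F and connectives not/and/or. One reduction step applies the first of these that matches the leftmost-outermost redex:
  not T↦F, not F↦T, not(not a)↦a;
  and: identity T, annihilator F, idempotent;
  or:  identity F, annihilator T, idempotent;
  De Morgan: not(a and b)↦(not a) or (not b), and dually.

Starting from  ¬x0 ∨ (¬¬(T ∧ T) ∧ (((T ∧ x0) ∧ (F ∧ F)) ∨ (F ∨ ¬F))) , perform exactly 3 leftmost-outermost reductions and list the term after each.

Answer: after 3 steps: ¬x0 ∨ (((T ∧ x0) ∧ (F ∧ F)) ∨ (F ∨ ¬F))

Derivation:
  start: ¬x0 ∨ (¬¬(T ∧ T) ∧ (((T ∧ x0) ∧ (F ∧ F)) ∨ (F ∨ ¬F)))
  step 1: ¬x0 ∨ ((T ∧ T) ∧ (((T ∧ x0) ∧ (F ∧ F)) ∨ (F ∨ ¬F)))
  step 2: ¬x0 ∨ (T ∧ (((T ∧ x0) ∧ (F ∧ F)) ∨ (F ∨ ¬F)))
  step 3: ¬x0 ∨ (((T ∧ x0) ∧ (F ∧ F)) ∨ (F ∨ ¬F))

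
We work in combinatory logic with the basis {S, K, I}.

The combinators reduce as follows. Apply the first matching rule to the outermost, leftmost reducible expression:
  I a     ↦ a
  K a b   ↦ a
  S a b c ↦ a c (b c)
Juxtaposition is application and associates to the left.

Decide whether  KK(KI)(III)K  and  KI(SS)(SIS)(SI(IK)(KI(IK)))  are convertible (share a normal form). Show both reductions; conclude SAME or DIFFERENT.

Term A:
  start: KK(KI)(III)K
  [1] K(III)K
  [2] III
  [3] II
  [4] I

Term B:
  start: KI(SS)(SIS)(SI(IK)(KI(IK)))
  [1] I(SIS)(SI(IK)(KI(IK)))
  [2] SIS(SI(IK)(KI(IK)))
  [3] I(SI(IK)(KI(IK)))(S(SI(IK)(KI(IK))))
  [4] SI(IK)(KI(IK))(S(SI(IK)(KI(IK))))
  [5] I(KI(IK))(IK(KI(IK)))(S(SI(IK)(KI(IK))))
  [6] KI(IK)(IK(KI(IK)))(S(SI(IK)(KI(IK))))
  [7] I(IK(KI(IK)))(S(SI(IK)(KI(IK))))
  [8] IK(KI(IK))(S(SI(IK)(KI(IK))))
  [9] K(KI(IK))(S(SI(IK)(KI(IK))))
  [10] KI(IK)
  [11] I

Answer: SAME — A ⇓ I, B ⇓ I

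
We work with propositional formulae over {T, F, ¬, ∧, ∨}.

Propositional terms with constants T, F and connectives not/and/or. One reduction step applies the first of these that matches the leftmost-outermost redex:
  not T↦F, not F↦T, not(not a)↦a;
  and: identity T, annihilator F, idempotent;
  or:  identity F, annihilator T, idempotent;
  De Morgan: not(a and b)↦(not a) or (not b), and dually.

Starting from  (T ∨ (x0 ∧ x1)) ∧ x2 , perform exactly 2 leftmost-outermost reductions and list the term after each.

  start: (T ∨ (x0 ∧ x1)) ∧ x2
  →1  T ∧ x2
  →2  x2

Answer: after 2 steps: x2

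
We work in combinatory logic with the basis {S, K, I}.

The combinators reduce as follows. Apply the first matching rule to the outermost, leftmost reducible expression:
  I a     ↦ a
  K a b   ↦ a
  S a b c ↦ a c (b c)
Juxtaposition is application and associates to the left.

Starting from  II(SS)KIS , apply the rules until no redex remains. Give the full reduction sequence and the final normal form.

Answer: normal form = SI  (in 6 steps)

Reduction:
  start: II(SS)KIS
  →1  I(SS)KIS
  →2  SSKIS
  →3  SI(KI)S
  →4  IS(KIS)
  →5  S(KIS)
  →6  SI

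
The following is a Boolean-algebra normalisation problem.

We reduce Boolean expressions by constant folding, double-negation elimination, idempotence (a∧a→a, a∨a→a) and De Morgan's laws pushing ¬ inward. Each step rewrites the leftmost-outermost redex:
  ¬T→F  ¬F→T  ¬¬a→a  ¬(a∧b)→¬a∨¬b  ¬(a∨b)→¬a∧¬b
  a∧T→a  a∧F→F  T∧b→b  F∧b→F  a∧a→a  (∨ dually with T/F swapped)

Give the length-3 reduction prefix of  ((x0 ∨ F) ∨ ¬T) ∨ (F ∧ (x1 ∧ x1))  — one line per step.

Answer: after 3 steps: x0 ∨ (F ∧ (x1 ∧ x1))

Working:
  start: ((x0 ∨ F) ∨ ¬T) ∨ (F ∧ (x1 ∧ x1))
  [1] (x0 ∨ ¬T) ∨ (F ∧ (x1 ∧ x1))
  [2] (x0 ∨ F) ∨ (F ∧ (x1 ∧ x1))
  [3] x0 ∨ (F ∧ (x1 ∧ x1))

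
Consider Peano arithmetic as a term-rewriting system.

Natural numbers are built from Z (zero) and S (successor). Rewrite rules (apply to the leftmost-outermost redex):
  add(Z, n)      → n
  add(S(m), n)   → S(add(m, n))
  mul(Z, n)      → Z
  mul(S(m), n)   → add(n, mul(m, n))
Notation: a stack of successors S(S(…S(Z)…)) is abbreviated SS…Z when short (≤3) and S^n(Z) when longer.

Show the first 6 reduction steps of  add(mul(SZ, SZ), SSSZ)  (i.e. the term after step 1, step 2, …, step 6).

Answer: after 6 steps: S^4(Z)

Working:
  start: add(mul(SZ, SZ), SSSZ)
  →1  add(add(SZ, mul(Z, SZ)), SSSZ)
  →2  add(S(add(Z, mul(Z, SZ))), SSSZ)
  →3  S(add(add(Z, mul(Z, SZ)), SSSZ))
  →4  S(add(mul(Z, SZ), SSSZ))
  →5  S(add(Z, SSSZ))
  →6  S^4(Z)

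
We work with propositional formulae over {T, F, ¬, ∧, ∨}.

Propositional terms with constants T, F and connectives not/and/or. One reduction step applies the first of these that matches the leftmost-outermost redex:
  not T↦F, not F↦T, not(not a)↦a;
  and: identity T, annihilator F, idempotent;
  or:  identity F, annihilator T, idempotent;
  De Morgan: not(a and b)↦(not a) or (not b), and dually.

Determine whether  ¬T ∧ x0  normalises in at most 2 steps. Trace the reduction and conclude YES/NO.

  start: ¬T ∧ x0
  [1] F ∧ x0
  [2] F

Answer: YES — reaches normal form F in 2 ≤ 2 steps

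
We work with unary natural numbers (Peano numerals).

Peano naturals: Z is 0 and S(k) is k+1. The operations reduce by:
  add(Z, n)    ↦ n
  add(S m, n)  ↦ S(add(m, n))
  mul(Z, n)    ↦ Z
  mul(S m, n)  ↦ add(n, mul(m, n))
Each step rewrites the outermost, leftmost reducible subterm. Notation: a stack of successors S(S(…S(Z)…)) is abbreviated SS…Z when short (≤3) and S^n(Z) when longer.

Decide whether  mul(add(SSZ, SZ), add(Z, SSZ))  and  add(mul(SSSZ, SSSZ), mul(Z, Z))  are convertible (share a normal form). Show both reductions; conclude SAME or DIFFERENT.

Term A:
  start: mul(add(SSZ, SZ), add(Z, SSZ))
  [1] mul(S(add(SZ, SZ)), add(Z, SSZ))
  [2] add(add(Z, SSZ), mul(add(SZ, SZ), add(Z, SSZ)))
  [3] add(SSZ, mul(add(SZ, SZ), add(Z, SSZ)))
  [4] S(add(SZ, mul(add(SZ, SZ), add(Z, SSZ))))
  [5] S(S(add(Z, mul(add(SZ, SZ), add(Z, SSZ)))))
  [6] S(S(mul(add(SZ, SZ), add(Z, SSZ))))
  [7] S(S(mul(S(add(Z, SZ)), add(Z, SSZ))))
  [8] S(S(add(add(Z, SSZ), mul(add(Z, SZ), add(Z, SSZ)))))
  [9] S(S(add(SSZ, mul(add(Z, SZ), add(Z, SSZ)))))
  [10] S(S(S(add(SZ, mul(add(Z, SZ), add(Z, SSZ))))))
  [11] S(S(S(S(add(Z, mul(add(Z, SZ), add(Z, SSZ)))))))
  [12] S(S(S(S(mul(add(Z, SZ), add(Z, SSZ))))))
  [13] S(S(S(S(mul(SZ, add(Z, SSZ))))))
  [14] S(S(S(S(add(add(Z, SSZ), mul(Z, add(Z, SSZ)))))))
  [15] S(S(S(S(add(SSZ, mul(Z, add(Z, SSZ)))))))
  [16] S(S(S(S(S(add(SZ, mul(Z, add(Z, SSZ))))))))
  [17] S(S(S(S(S(S(add(Z, mul(Z, add(Z, SSZ)))))))))
  [18] S(S(S(S(S(S(mul(Z, add(Z, SSZ))))))))
  [19] S^6(Z)

Term B:
  start: add(mul(SSSZ, SSSZ), mul(Z, Z))
  [1] add(add(SSSZ, mul(SSZ, SSSZ)), mul(Z, Z))
  [2] add(S(add(SSZ, mul(SSZ, SSSZ))), mul(Z, Z))
  [3] S(add(add(SSZ, mul(SSZ, SSSZ)), mul(Z, Z)))
  [4] S(add(S(add(SZ, mul(SSZ, SSSZ))), mul(Z, Z)))
  [5] S(S(add(add(SZ, mul(SSZ, SSSZ)), mul(Z, Z))))
  [6] S(S(add(S(add(Z, mul(SSZ, SSSZ))), mul(Z, Z))))
  [7] S(S(S(add(add(Z, mul(SSZ, SSSZ)), mul(Z, Z)))))
  [8] S(S(S(add(mul(SSZ, SSSZ), mul(Z, Z)))))
  [9] S(S(S(add(add(SSSZ, mul(SZ, SSSZ)), mul(Z, Z)))))
  [10] S(S(S(add(S(add(SSZ, mul(SZ, SSSZ))), mul(Z, Z)))))
  [11] S(S(S(S(add(add(SSZ, mul(SZ, SSSZ)), mul(Z, Z))))))
  [12] S(S(S(S(add(S(add(SZ, mul(SZ, SSSZ))), mul(Z, Z))))))
  [13] S(S(S(S(S(add(add(SZ, mul(SZ, SSSZ)), mul(Z, Z)))))))
  [14] S(S(S(S(S(add(S(add(Z, mul(SZ, SSSZ))), mul(Z, Z)))))))
  [15] S(S(S(S(S(S(add(add(Z, mul(SZ, SSSZ)), mul(Z, Z))))))))
  [16] S(S(S(S(S(S(add(mul(SZ, SSSZ), mul(Z, Z))))))))
  [17] S(S(S(S(S(S(add(add(SSSZ, mul(Z, SSSZ)), mul(Z, Z))))))))
  [18] S(S(S(S(S(S(add(S(add(SSZ, mul(Z, SSSZ))), mul(Z, Z))))))))
  [19] S(S(S(S(S(S(S(add(add(SSZ, mul(Z, SSSZ)), mul(Z, Z)))))))))
  [20] S(S(S(S(S(S(S(add(S(add(SZ, mul(Z, SSSZ))), mul(Z, Z)))))))))
  [21] S(S(S(S(S(S(S(S(add(add(SZ, mul(Z, SSSZ)), mul(Z, Z))))))))))
  [22] S(S(S(S(S(S(S(S(add(S(add(Z, mul(Z, SSSZ))), mul(Z, Z))))))))))
  [23] S(S(S(S(S(S(S(S(S(add(add(Z, mul(Z, SSSZ)), mul(Z, Z)))))))))))
  [24] S(S(S(S(S(S(S(S(S(add(mul(Z, SSSZ), mul(Z, Z)))))))))))
  [25] S(S(S(S(S(S(S(S(S(add(Z, mul(Z, Z)))))))))))
  [26] S(S(S(S(S(S(S(S(S(mul(Z, Z))))))))))
  [27] S^9(Z)

Answer: DIFFERENT — A ⇓ S^6(Z), B ⇓ S^9(Z)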